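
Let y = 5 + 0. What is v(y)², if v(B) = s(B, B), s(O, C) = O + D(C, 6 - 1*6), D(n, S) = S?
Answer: 25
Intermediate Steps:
y = 5
s(O, C) = O (s(O, C) = O + (6 - 1*6) = O + (6 - 6) = O + 0 = O)
v(B) = B
v(y)² = 5² = 25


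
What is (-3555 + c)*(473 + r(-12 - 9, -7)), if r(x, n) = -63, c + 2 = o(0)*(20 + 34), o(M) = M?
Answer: -1458370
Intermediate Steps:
c = -2 (c = -2 + 0*(20 + 34) = -2 + 0*54 = -2 + 0 = -2)
(-3555 + c)*(473 + r(-12 - 9, -7)) = (-3555 - 2)*(473 - 63) = -3557*410 = -1458370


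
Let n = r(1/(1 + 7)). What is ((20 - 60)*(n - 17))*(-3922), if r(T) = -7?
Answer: -3765120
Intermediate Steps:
n = -7
((20 - 60)*(n - 17))*(-3922) = ((20 - 60)*(-7 - 17))*(-3922) = -40*(-24)*(-3922) = 960*(-3922) = -3765120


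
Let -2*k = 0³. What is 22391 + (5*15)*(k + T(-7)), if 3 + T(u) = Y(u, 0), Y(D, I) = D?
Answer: 21641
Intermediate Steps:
k = 0 (k = -½*0³ = -½*0 = 0)
T(u) = -3 + u
22391 + (5*15)*(k + T(-7)) = 22391 + (5*15)*(0 + (-3 - 7)) = 22391 + 75*(0 - 10) = 22391 + 75*(-10) = 22391 - 750 = 21641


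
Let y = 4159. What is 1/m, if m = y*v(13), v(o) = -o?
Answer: -1/54067 ≈ -1.8496e-5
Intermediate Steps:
m = -54067 (m = 4159*(-1*13) = 4159*(-13) = -54067)
1/m = 1/(-54067) = -1/54067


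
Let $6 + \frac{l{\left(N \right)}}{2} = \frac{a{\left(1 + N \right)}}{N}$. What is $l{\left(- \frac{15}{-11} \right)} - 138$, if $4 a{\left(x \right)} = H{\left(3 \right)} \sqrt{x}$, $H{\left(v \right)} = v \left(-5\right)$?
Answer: $-150 - \frac{\sqrt{286}}{2} \approx -158.46$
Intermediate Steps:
$H{\left(v \right)} = - 5 v$
$a{\left(x \right)} = - \frac{15 \sqrt{x}}{4}$ ($a{\left(x \right)} = \frac{\left(-5\right) 3 \sqrt{x}}{4} = \frac{\left(-15\right) \sqrt{x}}{4} = - \frac{15 \sqrt{x}}{4}$)
$l{\left(N \right)} = -12 - \frac{15 \sqrt{1 + N}}{2 N}$ ($l{\left(N \right)} = -12 + 2 \frac{\left(- \frac{15}{4}\right) \sqrt{1 + N}}{N} = -12 + 2 \left(- \frac{15 \sqrt{1 + N}}{4 N}\right) = -12 - \frac{15 \sqrt{1 + N}}{2 N}$)
$l{\left(- \frac{15}{-11} \right)} - 138 = \left(-12 - \frac{15 \sqrt{1 - \frac{15}{-11}}}{2 \left(- \frac{15}{-11}\right)}\right) - 138 = \left(-12 - \frac{15 \sqrt{1 - - \frac{15}{11}}}{2 \left(\left(-15\right) \left(- \frac{1}{11}\right)\right)}\right) - 138 = \left(-12 - \frac{15 \sqrt{1 + \frac{15}{11}}}{2 \cdot \frac{15}{11}}\right) - 138 = \left(-12 - \frac{11 \sqrt{\frac{26}{11}}}{2}\right) - 138 = \left(-12 - \frac{11 \frac{\sqrt{286}}{11}}{2}\right) - 138 = \left(-12 - \frac{\sqrt{286}}{2}\right) - 138 = -150 - \frac{\sqrt{286}}{2}$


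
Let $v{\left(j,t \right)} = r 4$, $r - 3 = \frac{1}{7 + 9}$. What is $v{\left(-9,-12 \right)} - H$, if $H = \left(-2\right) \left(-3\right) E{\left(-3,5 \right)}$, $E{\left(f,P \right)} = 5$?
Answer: $- \frac{71}{4} \approx -17.75$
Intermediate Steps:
$r = \frac{49}{16}$ ($r = 3 + \frac{1}{7 + 9} = 3 + \frac{1}{16} = \frac{49}{16} \approx 3.0625$)
$v{\left(j,t \right)} = \frac{49}{4}$ ($v{\left(j,t \right)} = \frac{49}{16} \cdot 4 = \frac{49}{4}$)
$H = 30$ ($H = \left(-2\right) \left(-3\right) 5 = 6 \cdot 5 = 30$)
$v{\left(-9,-12 \right)} - H = \frac{49}{4} - 30 = - \frac{71}{4}$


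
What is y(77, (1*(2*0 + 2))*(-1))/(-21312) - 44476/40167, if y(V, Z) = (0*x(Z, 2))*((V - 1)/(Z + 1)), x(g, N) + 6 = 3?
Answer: -44476/40167 ≈ -1.1073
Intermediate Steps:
x(g, N) = -3 (x(g, N) = -6 + 3 = -3)
y(V, Z) = 0 (y(V, Z) = (0*(-3))*((V - 1)/(Z + 1)) = 0*((-1 + V)/(1 + Z)) = 0)
y(77, (1*(2*0 + 2))*(-1))/(-21312) - 44476/40167 = 0/(-21312) - 44476/40167 = 0*(-1/21312) - 44476*1/40167 = 0 - 44476/40167 = -44476/40167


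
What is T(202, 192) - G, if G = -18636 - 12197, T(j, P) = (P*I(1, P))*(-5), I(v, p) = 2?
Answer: 28913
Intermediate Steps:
T(j, P) = -10*P (T(j, P) = (P*2)*(-5) = (2*P)*(-5) = -10*P)
G = -30833
T(202, 192) - G = -10*192 - 1*(-30833) = -1920 + 30833 = 28913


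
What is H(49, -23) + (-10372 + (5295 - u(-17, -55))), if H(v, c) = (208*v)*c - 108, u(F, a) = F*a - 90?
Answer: -240446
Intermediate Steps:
u(F, a) = -90 + F*a
H(v, c) = -108 + 208*c*v (H(v, c) = 208*c*v - 108 = -108 + 208*c*v)
H(49, -23) + (-10372 + (5295 - u(-17, -55))) = (-108 + 208*(-23)*49) + (-10372 + (5295 - (-90 - 17*(-55)))) = (-108 - 234416) + (-10372 + (5295 - (-90 + 935))) = -234524 + (-10372 + (5295 - 1*845)) = -234524 + (-10372 + (5295 - 845)) = -234524 + (-10372 + 4450) = -234524 - 5922 = -240446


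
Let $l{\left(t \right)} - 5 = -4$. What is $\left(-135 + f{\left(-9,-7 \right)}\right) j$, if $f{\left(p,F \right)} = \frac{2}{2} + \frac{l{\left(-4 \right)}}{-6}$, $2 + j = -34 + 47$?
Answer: $- \frac{8855}{6} \approx -1475.8$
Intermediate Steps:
$j = 11$ ($j = -2 + \left(-34 + 47\right) = -2 + 13 = 11$)
$l{\left(t \right)} = 1$ ($l{\left(t \right)} = 5 - 4 = 1$)
$f{\left(p,F \right)} = \frac{5}{6}$ ($f{\left(p,F \right)} = \frac{2}{2} + 1 \frac{1}{-6} = 2 \cdot \frac{1}{2} + 1 \left(- \frac{1}{6}\right) = 1 - \frac{1}{6} = \frac{5}{6}$)
$\left(-135 + f{\left(-9,-7 \right)}\right) j = \left(-135 + \frac{5}{6}\right) 11 = \left(- \frac{805}{6}\right) 11 = - \frac{8855}{6}$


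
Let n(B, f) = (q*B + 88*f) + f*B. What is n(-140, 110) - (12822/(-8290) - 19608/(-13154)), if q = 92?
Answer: -507065441433/27261665 ≈ -18600.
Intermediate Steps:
n(B, f) = 88*f + 92*B + B*f (n(B, f) = (92*B + 88*f) + f*B = (88*f + 92*B) + B*f = 88*f + 92*B + B*f)
n(-140, 110) - (12822/(-8290) - 19608/(-13154)) = (88*110 + 92*(-140) - 140*110) - (12822/(-8290) - 19608/(-13154)) = (9680 - 12880 - 15400) - (12822*(-1/8290) - 19608*(-1/13154)) = -18600 - (-6411/4145 + 9804/6577) = -18600 - 1*(-1527567/27261665) = -18600 + 1527567/27261665 = -507065441433/27261665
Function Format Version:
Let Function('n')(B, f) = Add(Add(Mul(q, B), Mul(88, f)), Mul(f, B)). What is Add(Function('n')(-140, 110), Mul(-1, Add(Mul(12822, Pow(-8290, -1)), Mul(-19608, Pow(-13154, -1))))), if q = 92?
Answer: Rational(-507065441433, 27261665) ≈ -18600.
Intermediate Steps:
Function('n')(B, f) = Add(Mul(88, f), Mul(92, B), Mul(B, f)) (Function('n')(B, f) = Add(Add(Mul(92, B), Mul(88, f)), Mul(f, B)) = Add(Add(Mul(88, f), Mul(92, B)), Mul(B, f)) = Add(Mul(88, f), Mul(92, B), Mul(B, f)))
Add(Function('n')(-140, 110), Mul(-1, Add(Mul(12822, Pow(-8290, -1)), Mul(-19608, Pow(-13154, -1))))) = Add(Add(Mul(88, 110), Mul(92, -140), Mul(-140, 110)), Mul(-1, Add(Mul(12822, Pow(-8290, -1)), Mul(-19608, Pow(-13154, -1))))) = Add(Add(9680, -12880, -15400), Mul(-1, Add(Mul(12822, Rational(-1, 8290)), Mul(-19608, Rational(-1, 13154))))) = Add(-18600, Mul(-1, Add(Rational(-6411, 4145), Rational(9804, 6577)))) = Add(-18600, Mul(-1, Rational(-1527567, 27261665))) = Add(-18600, Rational(1527567, 27261665)) = Rational(-507065441433, 27261665)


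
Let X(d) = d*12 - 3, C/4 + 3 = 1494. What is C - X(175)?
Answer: 3867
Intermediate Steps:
C = 5964 (C = -12 + 4*1494 = -12 + 5976 = 5964)
X(d) = -3 + 12*d (X(d) = 12*d - 3 = -3 + 12*d)
C - X(175) = 5964 - (-3 + 12*175) = 5964 - (-3 + 2100) = 5964 - 1*2097 = 5964 - 2097 = 3867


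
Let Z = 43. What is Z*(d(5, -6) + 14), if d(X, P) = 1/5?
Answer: 3053/5 ≈ 610.60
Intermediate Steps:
d(X, P) = ⅕
Z*(d(5, -6) + 14) = 43*(⅕ + 14) = 43*(71/5) = 3053/5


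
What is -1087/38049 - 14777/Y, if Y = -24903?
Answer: 178393504/315844749 ≈ 0.56481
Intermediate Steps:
-1087/38049 - 14777/Y = -1087/38049 - 14777/(-24903) = -1087*1/38049 - 14777*(-1/24903) = -1087/38049 + 14777/24903 = 178393504/315844749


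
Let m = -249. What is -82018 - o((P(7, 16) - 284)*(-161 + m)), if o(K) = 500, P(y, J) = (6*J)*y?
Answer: -82518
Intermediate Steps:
P(y, J) = 6*J*y
-82018 - o((P(7, 16) - 284)*(-161 + m)) = -82018 - 1*500 = -82018 - 500 = -82518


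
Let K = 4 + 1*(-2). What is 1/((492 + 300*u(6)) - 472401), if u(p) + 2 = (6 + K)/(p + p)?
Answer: -1/472309 ≈ -2.1173e-6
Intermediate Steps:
K = 2 (K = 4 - 2 = 2)
u(p) = -2 + 4/p (u(p) = -2 + (6 + 2)/(p + p) = -2 + 8/((2*p)) = -2 + 8*(1/(2*p)) = -2 + 4/p)
1/((492 + 300*u(6)) - 472401) = 1/((492 + 300*(-2 + 4/6)) - 472401) = 1/((492 + 300*(-2 + 4*(1/6))) - 472401) = 1/((492 + 300*(-2 + 2/3)) - 472401) = 1/((492 + 300*(-4/3)) - 472401) = 1/((492 - 400) - 472401) = 1/(92 - 472401) = 1/(-472309) = -1/472309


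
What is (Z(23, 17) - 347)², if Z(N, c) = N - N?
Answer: 120409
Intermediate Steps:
Z(N, c) = 0
(Z(23, 17) - 347)² = (0 - 347)² = (-347)² = 120409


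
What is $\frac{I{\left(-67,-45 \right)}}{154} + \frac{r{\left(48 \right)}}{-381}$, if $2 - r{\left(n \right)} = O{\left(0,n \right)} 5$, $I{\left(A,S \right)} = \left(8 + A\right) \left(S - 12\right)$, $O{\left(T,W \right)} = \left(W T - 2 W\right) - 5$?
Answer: $\frac{401075}{19558} \approx 20.507$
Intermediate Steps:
$O{\left(T,W \right)} = -5 - 2 W + T W$ ($O{\left(T,W \right)} = \left(T W - 2 W\right) - 5 = \left(- 2 W + T W\right) - 5 = -5 - 2 W + T W$)
$I{\left(A,S \right)} = \left(-12 + S\right) \left(8 + A\right)$ ($I{\left(A,S \right)} = \left(8 + A\right) \left(-12 + S\right) = \left(-12 + S\right) \left(8 + A\right)$)
$r{\left(n \right)} = 27 + 10 n$ ($r{\left(n \right)} = 2 - \left(-5 - 2 n + 0 n\right) 5 = 2 - \left(-5 - 2 n + 0\right) 5 = 2 - \left(-5 - 2 n\right) 5 = 2 - \left(-25 - 10 n\right) = 2 + \left(25 + 10 n\right) = 27 + 10 n$)
$\frac{I{\left(-67,-45 \right)}}{154} + \frac{r{\left(48 \right)}}{-381} = \frac{-96 - -804 + 8 \left(-45\right) - -3015}{154} + \frac{27 + 10 \cdot 48}{-381} = \left(-96 + 804 - 360 + 3015\right) \frac{1}{154} + \left(27 + 480\right) \left(- \frac{1}{381}\right) = 3363 \cdot \frac{1}{154} + 507 \left(- \frac{1}{381}\right) = \frac{3363}{154} - \frac{169}{127} = \frac{401075}{19558}$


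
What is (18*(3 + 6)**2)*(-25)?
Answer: -36450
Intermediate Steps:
(18*(3 + 6)**2)*(-25) = (18*9**2)*(-25) = (18*81)*(-25) = 1458*(-25) = -36450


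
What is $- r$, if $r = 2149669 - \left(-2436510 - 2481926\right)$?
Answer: $-7068105$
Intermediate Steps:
$r = 7068105$ ($r = 2149669 - -4918436 = 2149669 + 4918436 = 7068105$)
$- r = \left(-1\right) 7068105 = -7068105$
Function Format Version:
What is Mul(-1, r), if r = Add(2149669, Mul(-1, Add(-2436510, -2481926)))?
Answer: -7068105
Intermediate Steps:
r = 7068105 (r = Add(2149669, Mul(-1, -4918436)) = Add(2149669, 4918436) = 7068105)
Mul(-1, r) = Mul(-1, 7068105) = -7068105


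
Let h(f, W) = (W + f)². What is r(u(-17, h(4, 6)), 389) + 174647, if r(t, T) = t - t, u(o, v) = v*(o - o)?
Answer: 174647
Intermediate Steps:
u(o, v) = 0 (u(o, v) = v*0 = 0)
r(t, T) = 0
r(u(-17, h(4, 6)), 389) + 174647 = 0 + 174647 = 174647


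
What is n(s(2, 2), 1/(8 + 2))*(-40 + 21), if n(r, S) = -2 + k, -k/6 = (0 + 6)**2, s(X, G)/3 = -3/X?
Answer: 4142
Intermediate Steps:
s(X, G) = -9/X (s(X, G) = 3*(-3/X) = -9/X)
k = -216 (k = -6*(0 + 6)**2 = -6*6**2 = -6*36 = -216)
n(r, S) = -218 (n(r, S) = -2 - 216 = -218)
n(s(2, 2), 1/(8 + 2))*(-40 + 21) = -218*(-40 + 21) = -218*(-19) = 4142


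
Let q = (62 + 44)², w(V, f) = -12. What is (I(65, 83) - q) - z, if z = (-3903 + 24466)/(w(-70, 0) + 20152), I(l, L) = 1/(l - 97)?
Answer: -1810513859/161120 ≈ -11237.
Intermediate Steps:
I(l, L) = 1/(-97 + l)
q = 11236 (q = 106² = 11236)
z = 20563/20140 (z = (-3903 + 24466)/(-12 + 20152) = 20563/20140 ≈ 1.0210)
(I(65, 83) - q) - z = (1/(-97 + 65) - 1*11236) - 1*20563/20140 = (1/(-32) - 11236) - 20563/20140 = (-1/32 - 11236) - 20563/20140 = -359553/32 - 20563/20140 = -1810513859/161120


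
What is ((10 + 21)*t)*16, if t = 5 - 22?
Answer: -8432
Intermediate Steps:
t = -17
((10 + 21)*t)*16 = ((10 + 21)*(-17))*16 = (31*(-17))*16 = -527*16 = -8432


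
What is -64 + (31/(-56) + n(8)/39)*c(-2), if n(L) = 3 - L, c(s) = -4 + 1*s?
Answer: -21807/364 ≈ -59.909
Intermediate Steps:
c(s) = -4 + s
-64 + (31/(-56) + n(8)/39)*c(-2) = -64 + (31/(-56) + (3 - 1*8)/39)*(-4 - 2) = -64 + (31*(-1/56) + (3 - 8)*(1/39))*(-6) = -64 + (-31/56 - 5*1/39)*(-6) = -64 + (-31/56 - 5/39)*(-6) = -64 - 1489/2184*(-6) = -64 + 1489/364 = -21807/364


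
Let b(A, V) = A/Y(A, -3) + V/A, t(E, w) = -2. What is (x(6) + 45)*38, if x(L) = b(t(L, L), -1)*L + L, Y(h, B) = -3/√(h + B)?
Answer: 2052 + 152*I*√5 ≈ 2052.0 + 339.88*I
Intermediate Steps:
Y(h, B) = -3/√(B + h)
b(A, V) = V/A - A*√(-3 + A)/3 (b(A, V) = A/((-3/√(-3 + A))) + V/A = A*(-√(-3 + A)/3) + V/A = -A*√(-3 + A)/3 + V/A = V/A - A*√(-3 + A)/3)
x(L) = L + L*(½ + 2*I*√5/3) (x(L) = (-1/(-2) - ⅓*(-2)*√(-3 - 2))*L + L = (-1*(-½) - ⅓*(-2)*√(-5))*L + L = (½ - ⅓*(-2)*I*√5)*L + L = (½ + 2*I*√5/3)*L + L = L*(½ + 2*I*√5/3) + L = L + L*(½ + 2*I*√5/3))
(x(6) + 45)*38 = ((⅙)*6*(9 + 4*I*√5) + 45)*38 = ((9 + 4*I*√5) + 45)*38 = (54 + 4*I*√5)*38 = 2052 + 152*I*√5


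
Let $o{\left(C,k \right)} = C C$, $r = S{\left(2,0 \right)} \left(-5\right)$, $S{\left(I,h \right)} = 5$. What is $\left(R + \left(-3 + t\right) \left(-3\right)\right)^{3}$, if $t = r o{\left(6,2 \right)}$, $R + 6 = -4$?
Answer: $19661138099$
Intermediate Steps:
$R = -10$ ($R = -6 - 4 = -10$)
$r = -25$ ($r = 5 \left(-5\right) = -25$)
$o{\left(C,k \right)} = C^{2}$
$t = -900$ ($t = - 25 \cdot 6^{2} = \left(-25\right) 36 = -900$)
$\left(R + \left(-3 + t\right) \left(-3\right)\right)^{3} = \left(-10 + \left(-3 - 900\right) \left(-3\right)\right)^{3} = \left(-10 - -2709\right)^{3} = \left(-10 + 2709\right)^{3} = 2699^{3} = 19661138099$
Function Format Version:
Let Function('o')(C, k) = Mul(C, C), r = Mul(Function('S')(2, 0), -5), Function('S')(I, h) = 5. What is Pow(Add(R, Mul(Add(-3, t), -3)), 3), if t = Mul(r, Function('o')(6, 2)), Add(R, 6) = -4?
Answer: 19661138099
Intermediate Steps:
R = -10 (R = Add(-6, -4) = -10)
r = -25 (r = Mul(5, -5) = -25)
Function('o')(C, k) = Pow(C, 2)
t = -900 (t = Mul(-25, Pow(6, 2)) = Mul(-25, 36) = -900)
Pow(Add(R, Mul(Add(-3, t), -3)), 3) = Pow(Add(-10, Mul(Add(-3, -900), -3)), 3) = Pow(Add(-10, Mul(-903, -3)), 3) = Pow(Add(-10, 2709), 3) = Pow(2699, 3) = 19661138099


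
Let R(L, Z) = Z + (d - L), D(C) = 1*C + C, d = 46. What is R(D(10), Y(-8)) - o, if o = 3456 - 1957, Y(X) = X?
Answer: -1481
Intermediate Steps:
D(C) = 2*C (D(C) = C + C = 2*C)
R(L, Z) = 46 + Z - L (R(L, Z) = Z + (46 - L) = 46 + Z - L)
o = 1499
R(D(10), Y(-8)) - o = (46 - 8 - 2*10) - 1*1499 = (46 - 8 - 1*20) - 1499 = (46 - 8 - 20) - 1499 = 18 - 1499 = -1481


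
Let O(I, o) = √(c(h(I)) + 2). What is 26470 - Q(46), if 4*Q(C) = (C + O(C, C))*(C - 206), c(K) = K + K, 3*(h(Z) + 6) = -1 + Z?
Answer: 28310 + 80*√5 ≈ 28489.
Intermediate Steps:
h(Z) = -19/3 + Z/3 (h(Z) = -6 + (-1 + Z)/3 = -6 + (-⅓ + Z/3) = -19/3 + Z/3)
c(K) = 2*K
O(I, o) = √(-32/3 + 2*I/3) (O(I, o) = √(2*(-19/3 + I/3) + 2) = √((-38/3 + 2*I/3) + 2) = √(-32/3 + 2*I/3))
Q(C) = (-206 + C)*(C + √(-96 + 6*C)/3)/4 (Q(C) = ((C + √(-96 + 6*C)/3)*(C - 206))/4 = ((C + √(-96 + 6*C)/3)*(-206 + C))/4 = ((-206 + C)*(C + √(-96 + 6*C)/3))/4 = (-206 + C)*(C + √(-96 + 6*C)/3)/4)
26470 - Q(46) = 26470 - (-103/2*46 - 103*√(-96 + 6*46)/6 + (¼)*46² + (1/12)*46*√(-96 + 6*46)) = 26470 - (-2369 - 103*√(-96 + 276)/6 + (¼)*2116 + (1/12)*46*√(-96 + 276)) = 26470 - (-2369 - 103*√5 + 529 + (1/12)*46*√180) = 26470 - (-2369 - 103*√5 + 529 + (1/12)*46*(6*√5)) = 26470 - (-2369 - 103*√5 + 529 + 23*√5) = 26470 - (-1840 - 80*√5) = 26470 + (1840 + 80*√5) = 28310 + 80*√5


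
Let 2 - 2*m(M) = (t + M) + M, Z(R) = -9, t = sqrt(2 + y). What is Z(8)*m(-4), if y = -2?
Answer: -45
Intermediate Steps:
t = 0 (t = sqrt(2 - 2) = sqrt(0) = 0)
m(M) = 1 - M (m(M) = 1 - ((0 + M) + M)/2 = 1 - (M + M)/2 = 1 - M)
Z(8)*m(-4) = -9*(1 - 1*(-4)) = -9*(1 + 4) = -9*5 = -45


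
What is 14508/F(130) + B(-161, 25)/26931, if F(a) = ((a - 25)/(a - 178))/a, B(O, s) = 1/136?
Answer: -22105088898041/25638312 ≈ -8.6219e+5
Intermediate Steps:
B(O, s) = 1/136
F(a) = (-25 + a)/(a*(-178 + a)) (F(a) = ((-25 + a)/(-178 + a))/a = (-25 + a)/(a*(-178 + a)))
14508/F(130) + B(-161, 25)/26931 = 14508/(((-25 + 130)/(130*(-178 + 130)))) + (1/136)/26931 = 14508/(((1/130)*105/(-48))) + (1/136)*(1/26931) = 14508/(((1/130)*(-1/48)*105)) + 1/3662616 = 14508/(-7/416) + 1/3662616 = 14508*(-416/7) + 1/3662616 = -6035328/7 + 1/3662616 = -22105088898041/25638312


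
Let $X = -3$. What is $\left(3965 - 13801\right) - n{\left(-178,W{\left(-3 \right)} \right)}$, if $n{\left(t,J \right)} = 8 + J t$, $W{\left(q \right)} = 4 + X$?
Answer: $-9666$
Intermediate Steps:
$W{\left(q \right)} = 1$ ($W{\left(q \right)} = 4 - 3 = 1$)
$\left(3965 - 13801\right) - n{\left(-178,W{\left(-3 \right)} \right)} = \left(3965 - 13801\right) - \left(8 + 1 \left(-178\right)\right) = -9836 - \left(8 - 178\right) = -9836 - -170 = -9836 + 170 = -9666$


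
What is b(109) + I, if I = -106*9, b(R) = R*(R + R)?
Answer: 22808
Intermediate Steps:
b(R) = 2*R² (b(R) = R*(2*R) = 2*R²)
I = -954
b(109) + I = 2*109² - 954 = 2*11881 - 954 = 23762 - 954 = 22808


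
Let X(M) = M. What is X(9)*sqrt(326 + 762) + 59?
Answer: 59 + 72*sqrt(17) ≈ 355.86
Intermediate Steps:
X(9)*sqrt(326 + 762) + 59 = 9*sqrt(326 + 762) + 59 = 9*sqrt(1088) + 59 = 9*(8*sqrt(17)) + 59 = 72*sqrt(17) + 59 = 59 + 72*sqrt(17)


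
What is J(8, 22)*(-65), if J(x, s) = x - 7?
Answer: -65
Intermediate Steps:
J(x, s) = -7 + x
J(8, 22)*(-65) = (-7 + 8)*(-65) = 1*(-65) = -65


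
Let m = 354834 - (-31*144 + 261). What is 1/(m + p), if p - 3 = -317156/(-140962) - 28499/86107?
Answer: 6068907467/2178992182989507 ≈ 2.7852e-6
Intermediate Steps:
p = 29852760228/6068907467 (p = 3 + (-317156/(-140962) - 28499/86107) = 3 + (-317156*(-1/140962) - 28499*1/86107) = 3 + (158578/70481 - 28499/86107) = 3 + 11646037827/6068907467 = 29852760228/6068907467 ≈ 4.9190)
m = 359037 (m = 354834 - (-4464 + 261) = 354834 - 1*(-4203) = 354834 + 4203 = 359037)
1/(m + p) = 1/(359037 + 29852760228/6068907467) = 1/(2178992182989507/6068907467) = 6068907467/2178992182989507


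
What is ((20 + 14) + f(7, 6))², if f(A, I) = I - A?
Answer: 1089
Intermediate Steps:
((20 + 14) + f(7, 6))² = ((20 + 14) + (6 - 1*7))² = (34 + (6 - 7))² = (34 - 1)² = 33² = 1089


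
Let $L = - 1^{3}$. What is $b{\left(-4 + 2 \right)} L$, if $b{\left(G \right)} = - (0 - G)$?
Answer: $2$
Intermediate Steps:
$b{\left(G \right)} = G$ ($b{\left(G \right)} = - \left(-1\right) G = G$)
$L = -1$ ($L = \left(-1\right) 1 = -1$)
$b{\left(-4 + 2 \right)} L = \left(-4 + 2\right) \left(-1\right) = \left(-2\right) \left(-1\right) = 2$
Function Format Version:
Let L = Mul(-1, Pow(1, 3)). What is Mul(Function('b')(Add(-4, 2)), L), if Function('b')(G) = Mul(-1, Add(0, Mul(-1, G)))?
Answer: 2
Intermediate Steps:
Function('b')(G) = G (Function('b')(G) = Mul(-1, Mul(-1, G)) = G)
L = -1 (L = Mul(-1, 1) = -1)
Mul(Function('b')(Add(-4, 2)), L) = Mul(Add(-4, 2), -1) = Mul(-2, -1) = 2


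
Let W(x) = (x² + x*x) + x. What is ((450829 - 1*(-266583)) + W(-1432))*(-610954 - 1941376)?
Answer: -12295155541240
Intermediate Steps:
W(x) = x + 2*x² (W(x) = (x² + x²) + x = 2*x² + x = x + 2*x²)
((450829 - 1*(-266583)) + W(-1432))*(-610954 - 1941376) = ((450829 - 1*(-266583)) - 1432*(1 + 2*(-1432)))*(-610954 - 1941376) = ((450829 + 266583) - 1432*(1 - 2864))*(-2552330) = (717412 - 1432*(-2863))*(-2552330) = (717412 + 4099816)*(-2552330) = 4817228*(-2552330) = -12295155541240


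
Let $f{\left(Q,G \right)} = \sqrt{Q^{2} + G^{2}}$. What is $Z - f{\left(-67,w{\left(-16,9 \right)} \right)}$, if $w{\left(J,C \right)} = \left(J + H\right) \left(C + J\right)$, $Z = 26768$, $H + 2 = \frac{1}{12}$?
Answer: $26768 - \frac{\sqrt{2911441}}{12} \approx 26626.0$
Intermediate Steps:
$H = - \frac{23}{12}$ ($H = -2 + \frac{1}{12} = - \frac{23}{12} \approx -1.9167$)
$w{\left(J,C \right)} = \left(- \frac{23}{12} + J\right) \left(C + J\right)$ ($w{\left(J,C \right)} = \left(J - \frac{23}{12}\right) \left(C + J\right) = \left(- \frac{23}{12} + J\right) \left(C + J\right)$)
$f{\left(Q,G \right)} = \sqrt{G^{2} + Q^{2}}$
$Z - f{\left(-67,w{\left(-16,9 \right)} \right)} = 26768 - \sqrt{\left(\left(-16\right)^{2} - \frac{69}{4} - - \frac{92}{3} + 9 \left(-16\right)\right)^{2} + \left(-67\right)^{2}} = 26768 - \sqrt{\left(256 - \frac{69}{4} + \frac{92}{3} - 144\right)^{2} + 4489} = 26768 - \sqrt{\left(\frac{1505}{12}\right)^{2} + 4489} = 26768 - \sqrt{\frac{2265025}{144} + 4489} = 26768 - \sqrt{\frac{2911441}{144}} = 26768 - \frac{\sqrt{2911441}}{12}$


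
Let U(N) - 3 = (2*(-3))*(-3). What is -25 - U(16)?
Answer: -46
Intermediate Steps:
U(N) = 21 (U(N) = 3 + (2*(-3))*(-3) = 3 - 6*(-3) = 3 + 18 = 21)
-25 - U(16) = -25 - 1*21 = -25 - 21 = -46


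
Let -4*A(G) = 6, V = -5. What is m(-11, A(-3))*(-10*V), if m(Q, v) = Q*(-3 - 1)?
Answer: 2200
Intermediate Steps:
A(G) = -3/2 (A(G) = -¼*6 = -3/2)
m(Q, v) = -4*Q (m(Q, v) = Q*(-4) = -4*Q)
m(-11, A(-3))*(-10*V) = (-4*(-11))*(-10*(-5)) = 44*50 = 2200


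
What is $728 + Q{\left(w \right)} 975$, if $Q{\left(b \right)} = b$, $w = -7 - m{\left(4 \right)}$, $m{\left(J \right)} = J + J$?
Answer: $-13897$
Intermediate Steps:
$m{\left(J \right)} = 2 J$
$w = -15$ ($w = -7 - 2 \cdot 4 = -7 - 8 = -15$)
$728 + Q{\left(w \right)} 975 = 728 - 14625 = -13897$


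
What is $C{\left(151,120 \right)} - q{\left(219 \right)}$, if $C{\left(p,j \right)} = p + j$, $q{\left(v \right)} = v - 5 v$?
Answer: $1147$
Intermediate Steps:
$q{\left(v \right)} = - 4 v$
$C{\left(p,j \right)} = j + p$
$C{\left(151,120 \right)} - q{\left(219 \right)} = \left(120 + 151\right) - \left(-4\right) 219 = 271 - -876 = 271 + 876 = 1147$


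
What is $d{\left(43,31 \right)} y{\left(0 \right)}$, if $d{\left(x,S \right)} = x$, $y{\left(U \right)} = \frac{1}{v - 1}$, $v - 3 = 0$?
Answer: $\frac{43}{2} \approx 21.5$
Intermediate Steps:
$v = 3$ ($v = 3 + 0 = 3$)
$y{\left(U \right)} = \frac{1}{2}$ ($y{\left(U \right)} = \frac{1}{3 - 1} = \frac{1}{2}$)
$d{\left(43,31 \right)} y{\left(0 \right)} = 43 \cdot \frac{1}{2} = \frac{43}{2}$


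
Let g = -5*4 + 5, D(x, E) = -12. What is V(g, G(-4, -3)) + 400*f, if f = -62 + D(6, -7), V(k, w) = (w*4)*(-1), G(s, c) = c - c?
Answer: -29600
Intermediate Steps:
G(s, c) = 0
g = -15 (g = -20 + 5 = -15)
V(k, w) = -4*w (V(k, w) = (4*w)*(-1) = -4*w)
f = -74 (f = -62 - 12 = -74)
V(g, G(-4, -3)) + 400*f = -4*0 + 400*(-74) = 0 - 29600 = -29600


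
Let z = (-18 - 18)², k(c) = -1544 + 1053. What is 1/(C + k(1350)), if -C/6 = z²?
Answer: -1/10078187 ≈ -9.9224e-8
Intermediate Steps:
k(c) = -491
z = 1296 (z = (-36)² = 1296)
C = -10077696 (C = -6*1296² = -6*1679616 = -10077696)
1/(C + k(1350)) = 1/(-10077696 - 491) = 1/(-10078187) = -1/10078187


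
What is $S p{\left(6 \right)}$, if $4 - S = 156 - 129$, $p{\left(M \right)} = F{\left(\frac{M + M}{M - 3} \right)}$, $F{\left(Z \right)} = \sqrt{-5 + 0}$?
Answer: $- 23 i \sqrt{5} \approx - 51.43 i$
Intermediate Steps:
$F{\left(Z \right)} = i \sqrt{5}$ ($F{\left(Z \right)} = \sqrt{-5} = i \sqrt{5}$)
$p{\left(M \right)} = i \sqrt{5}$
$S = -23$ ($S = 4 - \left(156 - 129\right) = 4 - 27 = -23$)
$S p{\left(6 \right)} = - 23 i \sqrt{5}$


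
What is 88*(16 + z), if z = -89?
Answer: -6424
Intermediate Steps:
88*(16 + z) = 88*(16 - 89) = 88*(-73) = -6424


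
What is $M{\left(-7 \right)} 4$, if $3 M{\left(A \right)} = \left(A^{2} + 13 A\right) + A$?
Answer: $- \frac{196}{3} \approx -65.333$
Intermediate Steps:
$M{\left(A \right)} = \frac{A^{2}}{3} + \frac{14 A}{3}$ ($M{\left(A \right)} = \frac{\left(A^{2} + 13 A\right) + A}{3} = \frac{A^{2} + 14 A}{3} = \frac{A^{2}}{3} + \frac{14 A}{3}$)
$M{\left(-7 \right)} 4 = \frac{1}{3} \left(-7\right) \left(14 - 7\right) 4 = \frac{1}{3} \left(-7\right) 7 \cdot 4 = \left(- \frac{49}{3}\right) 4 = - \frac{196}{3}$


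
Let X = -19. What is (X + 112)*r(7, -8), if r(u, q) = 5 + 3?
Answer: 744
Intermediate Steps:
r(u, q) = 8
(X + 112)*r(7, -8) = (-19 + 112)*8 = 93*8 = 744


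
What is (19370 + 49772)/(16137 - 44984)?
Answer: -69142/28847 ≈ -2.3969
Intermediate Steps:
(19370 + 49772)/(16137 - 44984) = 69142/(-28847) = 69142*(-1/28847) = -69142/28847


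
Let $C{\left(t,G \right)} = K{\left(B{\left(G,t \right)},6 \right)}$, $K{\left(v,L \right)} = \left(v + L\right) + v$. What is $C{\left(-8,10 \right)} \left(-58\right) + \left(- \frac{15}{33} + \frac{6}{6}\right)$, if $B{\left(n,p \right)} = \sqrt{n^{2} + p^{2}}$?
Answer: $- \frac{3822}{11} - 232 \sqrt{41} \approx -1833.0$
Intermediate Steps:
$K{\left(v,L \right)} = L + 2 v$ ($K{\left(v,L \right)} = \left(L + v\right) + v = L + 2 v$)
$C{\left(t,G \right)} = 6 + 2 \sqrt{G^{2} + t^{2}}$
$C{\left(-8,10 \right)} \left(-58\right) + \left(- \frac{15}{33} + \frac{6}{6}\right) = \left(6 + 2 \sqrt{10^{2} + \left(-8\right)^{2}}\right) \left(-58\right) + \left(- \frac{15}{33} + \frac{6}{6}\right) = \left(6 + 2 \sqrt{100 + 64}\right) \left(-58\right) + \left(\left(-15\right) \frac{1}{33} + 6 \cdot \frac{1}{6}\right) = \left(6 + 2 \sqrt{164}\right) \left(-58\right) + \left(- \frac{5}{11} + 1\right) = \left(6 + 2 \cdot 2 \sqrt{41}\right) \left(-58\right) + \frac{6}{11} = \left(6 + 4 \sqrt{41}\right) \left(-58\right) + \frac{6}{11} = \left(-348 - 232 \sqrt{41}\right) + \frac{6}{11} = - \frac{3822}{11} - 232 \sqrt{41}$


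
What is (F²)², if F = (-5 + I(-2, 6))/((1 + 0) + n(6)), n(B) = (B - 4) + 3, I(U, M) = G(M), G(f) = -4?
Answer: 81/16 ≈ 5.0625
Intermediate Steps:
I(U, M) = -4
n(B) = -1 + B (n(B) = (-4 + B) + 3 = -1 + B)
F = -3/2 (F = (-5 - 4)/((1 + 0) + (-1 + 6)) = -9/(1 + 5) = -9/6 = -9*⅙ = -3/2 ≈ -1.5000)
(F²)² = ((-3/2)²)² = (9/4)² = 81/16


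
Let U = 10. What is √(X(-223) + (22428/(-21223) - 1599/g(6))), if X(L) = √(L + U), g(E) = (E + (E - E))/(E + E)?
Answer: √(-1440905490786 + 450415729*I*√213)/21223 ≈ 0.12902 + 56.56*I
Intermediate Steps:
g(E) = ½ (g(E) = (E + 0)/((2*E)) = E*(1/(2*E)) = ½)
X(L) = √(10 + L) (X(L) = √(L + 10) = √(10 + L))
√(X(-223) + (22428/(-21223) - 1599/g(6))) = √(√(10 - 223) + (22428/(-21223) - 1599/½)) = √(√(-213) + (22428*(-1/21223) - 1599*2)) = √(I*√213 + (-22428/21223 - 3198)) = √(I*√213 - 67893582/21223) = √(-67893582/21223 + I*√213)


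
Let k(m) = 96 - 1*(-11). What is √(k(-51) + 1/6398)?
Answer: √4379987626/6398 ≈ 10.344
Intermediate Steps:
k(m) = 107 (k(m) = 96 + 11 = 107)
√(k(-51) + 1/6398) = √(107 + 1/6398) = √(684587/6398) = √4379987626/6398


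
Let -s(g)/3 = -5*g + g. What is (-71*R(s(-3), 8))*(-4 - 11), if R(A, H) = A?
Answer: -38340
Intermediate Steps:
s(g) = 12*g (s(g) = -3*(-5*g + g) = -(-12)*g = 12*g)
(-71*R(s(-3), 8))*(-4 - 11) = (-852*(-3))*(-4 - 11) = -71*(-36)*(-15) = 2556*(-15) = -38340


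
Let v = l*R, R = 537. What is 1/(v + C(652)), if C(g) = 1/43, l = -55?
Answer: -43/1270004 ≈ -3.3858e-5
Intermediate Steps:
C(g) = 1/43
v = -29535 (v = -55*537 = -29535)
1/(v + C(652)) = 1/(-29535 + 1/43) = 1/(-1270004/43) = -43/1270004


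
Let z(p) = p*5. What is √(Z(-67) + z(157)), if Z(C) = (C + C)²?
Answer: √18741 ≈ 136.90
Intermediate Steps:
Z(C) = 4*C² (Z(C) = (2*C)² = 4*C²)
z(p) = 5*p
√(Z(-67) + z(157)) = √(4*(-67)² + 5*157) = √(4*4489 + 785) = √(17956 + 785) = √18741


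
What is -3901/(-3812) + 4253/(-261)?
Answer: -15194275/994932 ≈ -15.272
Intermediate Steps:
-3901/(-3812) + 4253/(-261) = -3901*(-1/3812) + 4253*(-1/261) = 3901/3812 - 4253/261 = -15194275/994932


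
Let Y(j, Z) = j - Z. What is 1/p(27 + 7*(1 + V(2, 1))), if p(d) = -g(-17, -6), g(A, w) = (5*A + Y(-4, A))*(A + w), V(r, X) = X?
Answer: -1/1656 ≈ -0.00060386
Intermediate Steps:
g(A, w) = (-4 + 4*A)*(A + w) (g(A, w) = (5*A + (-4 - A))*(A + w) = (-4 + 4*A)*(A + w))
p(d) = -1656 (p(d) = -(-4*(-17) - 4*(-6) + 4*(-17)² + 4*(-17)*(-6)) = -(68 + 24 + 4*289 + 408) = -(68 + 24 + 1156 + 408) = -1*1656 = -1656)
1/p(27 + 7*(1 + V(2, 1))) = 1/(-1656) = -1/1656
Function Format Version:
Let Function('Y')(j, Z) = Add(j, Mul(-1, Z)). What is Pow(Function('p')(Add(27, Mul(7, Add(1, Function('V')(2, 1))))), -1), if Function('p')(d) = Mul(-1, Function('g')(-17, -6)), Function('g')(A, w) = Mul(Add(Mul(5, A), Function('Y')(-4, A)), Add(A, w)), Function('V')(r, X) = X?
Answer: Rational(-1, 1656) ≈ -0.00060386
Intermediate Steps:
Function('g')(A, w) = Mul(Add(-4, Mul(4, A)), Add(A, w)) (Function('g')(A, w) = Mul(Add(Mul(5, A), Add(-4, Mul(-1, A))), Add(A, w)) = Mul(Add(-4, Mul(4, A)), Add(A, w)))
Function('p')(d) = -1656 (Function('p')(d) = Mul(-1, Add(Mul(-4, -17), Mul(-4, -6), Mul(4, Pow(-17, 2)), Mul(4, -17, -6))) = Mul(-1, Add(68, 24, Mul(4, 289), 408)) = Mul(-1, Add(68, 24, 1156, 408)) = Mul(-1, 1656) = -1656)
Pow(Function('p')(Add(27, Mul(7, Add(1, Function('V')(2, 1))))), -1) = Pow(-1656, -1) = Rational(-1, 1656)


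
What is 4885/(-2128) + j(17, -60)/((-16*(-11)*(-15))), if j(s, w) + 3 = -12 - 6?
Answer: -16734/7315 ≈ -2.2876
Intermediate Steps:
j(s, w) = -21 (j(s, w) = -3 + (-12 - 6) = -3 - 18 = -21)
4885/(-2128) + j(17, -60)/((-16*(-11)*(-15))) = 4885/(-2128) - 21/(-16*(-11)*(-15)) = 4885*(-1/2128) - 21/(176*(-15)) = -4885/2128 - 21/(-2640) = -4885/2128 - 21*(-1/2640) = -4885/2128 + 7/880 = -16734/7315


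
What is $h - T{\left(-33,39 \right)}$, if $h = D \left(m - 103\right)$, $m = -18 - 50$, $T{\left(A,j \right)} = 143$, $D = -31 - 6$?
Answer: $6184$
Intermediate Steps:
$D = -37$ ($D = -31 - 6 = -37$)
$m = -68$ ($m = -18 - 50 = -68$)
$h = 6327$ ($h = - 37 \left(-68 - 103\right) = \left(-37\right) \left(-171\right) = 6327$)
$h - T{\left(-33,39 \right)} = 6327 - 143 = 6184$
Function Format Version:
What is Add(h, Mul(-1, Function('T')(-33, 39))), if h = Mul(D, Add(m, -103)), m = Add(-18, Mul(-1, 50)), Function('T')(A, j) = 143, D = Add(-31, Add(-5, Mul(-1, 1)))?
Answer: 6184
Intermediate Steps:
D = -37 (D = Add(-31, Add(-5, -1)) = Add(-31, -6) = -37)
m = -68 (m = Add(-18, -50) = -68)
h = 6327 (h = Mul(-37, Add(-68, -103)) = Mul(-37, -171) = 6327)
Add(h, Mul(-1, Function('T')(-33, 39))) = Add(6327, Mul(-1, 143)) = Add(6327, -143) = 6184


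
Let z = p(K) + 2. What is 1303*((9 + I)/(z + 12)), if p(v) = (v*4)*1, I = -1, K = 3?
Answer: 5212/13 ≈ 400.92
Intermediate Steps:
p(v) = 4*v (p(v) = (4*v)*1 = 4*v)
z = 14 (z = 4*3 + 2 = 12 + 2 = 14)
1303*((9 + I)/(z + 12)) = 1303*((9 - 1)/(14 + 12)) = 1303*(8/26) = 1303*(8*(1/26)) = 1303*(4/13) = 5212/13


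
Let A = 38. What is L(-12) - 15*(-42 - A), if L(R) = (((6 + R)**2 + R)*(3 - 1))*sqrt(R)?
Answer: 1200 + 96*I*sqrt(3) ≈ 1200.0 + 166.28*I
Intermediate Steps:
L(R) = sqrt(R)*(2*R + 2*(6 + R)**2) (L(R) = ((R + (6 + R)**2)*2)*sqrt(R) = (2*R + 2*(6 + R)**2)*sqrt(R) = sqrt(R)*(2*R + 2*(6 + R)**2))
L(-12) - 15*(-42 - A) = 2*sqrt(-12)*(-12 + (6 - 12)**2) - 15*(-42 - 1*38) = 2*(2*I*sqrt(3))*(-12 + (-6)**2) - 15*(-42 - 38) = 2*(2*I*sqrt(3))*(-12 + 36) - 15*(-80) = 2*(2*I*sqrt(3))*24 + 1200 = 96*I*sqrt(3) + 1200 = 1200 + 96*I*sqrt(3)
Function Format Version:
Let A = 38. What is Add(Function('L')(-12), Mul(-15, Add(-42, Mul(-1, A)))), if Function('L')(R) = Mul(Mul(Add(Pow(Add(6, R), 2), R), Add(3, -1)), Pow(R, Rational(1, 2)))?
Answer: Add(1200, Mul(96, I, Pow(3, Rational(1, 2)))) ≈ Add(1200.0, Mul(166.28, I))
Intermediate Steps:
Function('L')(R) = Mul(Pow(R, Rational(1, 2)), Add(Mul(2, R), Mul(2, Pow(Add(6, R), 2)))) (Function('L')(R) = Mul(Mul(Add(R, Pow(Add(6, R), 2)), 2), Pow(R, Rational(1, 2))) = Mul(Add(Mul(2, R), Mul(2, Pow(Add(6, R), 2))), Pow(R, Rational(1, 2))) = Mul(Pow(R, Rational(1, 2)), Add(Mul(2, R), Mul(2, Pow(Add(6, R), 2)))))
Add(Function('L')(-12), Mul(-15, Add(-42, Mul(-1, A)))) = Add(Mul(2, Pow(-12, Rational(1, 2)), Add(-12, Pow(Add(6, -12), 2))), Mul(-15, Add(-42, Mul(-1, 38)))) = Add(Mul(2, Mul(2, I, Pow(3, Rational(1, 2))), Add(-12, Pow(-6, 2))), Mul(-15, Add(-42, -38))) = Add(Mul(2, Mul(2, I, Pow(3, Rational(1, 2))), Add(-12, 36)), Mul(-15, -80)) = Add(Mul(2, Mul(2, I, Pow(3, Rational(1, 2))), 24), 1200) = Add(Mul(96, I, Pow(3, Rational(1, 2))), 1200) = Add(1200, Mul(96, I, Pow(3, Rational(1, 2))))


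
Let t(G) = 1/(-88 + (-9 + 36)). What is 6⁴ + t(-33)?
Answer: 79055/61 ≈ 1296.0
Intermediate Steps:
t(G) = -1/61 (t(G) = 1/(-88 + 27) = 1/(-61) = -1/61)
6⁴ + t(-33) = 6⁴ - 1/61 = 1296 - 1/61 = 79055/61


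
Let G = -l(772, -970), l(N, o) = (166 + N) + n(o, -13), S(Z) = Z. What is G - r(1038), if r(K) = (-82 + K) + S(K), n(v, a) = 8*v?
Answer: 4828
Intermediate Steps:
l(N, o) = 166 + N + 8*o (l(N, o) = (166 + N) + 8*o = 166 + N + 8*o)
r(K) = -82 + 2*K (r(K) = (-82 + K) + K = -82 + 2*K)
G = 6822 (G = -(166 + 772 + 8*(-970)) = -(166 + 772 - 7760) = -1*(-6822) = 6822)
G - r(1038) = 6822 - (-82 + 2*1038) = 6822 - (-82 + 2076) = 6822 - 1*1994 = 6822 - 1994 = 4828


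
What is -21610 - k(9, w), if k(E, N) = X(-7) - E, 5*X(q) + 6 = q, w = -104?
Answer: -107992/5 ≈ -21598.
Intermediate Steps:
X(q) = -6/5 + q/5
k(E, N) = -13/5 - E (k(E, N) = (-6/5 + (⅕)*(-7)) - E = (-6/5 - 7/5) - E = -13/5 - E)
-21610 - k(9, w) = -21610 - (-13/5 - 1*9) = -21610 - (-13/5 - 9) = -21610 - 1*(-58/5) = -21610 + 58/5 = -107992/5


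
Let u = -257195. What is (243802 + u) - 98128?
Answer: -111521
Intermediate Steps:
(243802 + u) - 98128 = (243802 - 257195) - 98128 = -13393 - 98128 = -111521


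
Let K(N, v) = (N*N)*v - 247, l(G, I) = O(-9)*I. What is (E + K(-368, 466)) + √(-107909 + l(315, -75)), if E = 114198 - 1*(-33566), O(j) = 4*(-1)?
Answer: 63255101 + I*√107609 ≈ 6.3255e+7 + 328.04*I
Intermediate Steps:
O(j) = -4
l(G, I) = -4*I
K(N, v) = -247 + v*N² (K(N, v) = N²*v - 247 = v*N² - 247 = -247 + v*N²)
E = 147764 (E = 114198 + 33566 = 147764)
(E + K(-368, 466)) + √(-107909 + l(315, -75)) = (147764 + (-247 + 466*(-368)²)) + √(-107909 - 4*(-75)) = (147764 + (-247 + 466*135424)) + √(-107909 + 300) = (147764 + (-247 + 63107584)) + √(-107609) = (147764 + 63107337) + I*√107609 = 63255101 + I*√107609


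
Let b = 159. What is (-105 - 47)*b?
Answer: -24168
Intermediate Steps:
(-105 - 47)*b = (-105 - 47)*159 = -152*159 = -24168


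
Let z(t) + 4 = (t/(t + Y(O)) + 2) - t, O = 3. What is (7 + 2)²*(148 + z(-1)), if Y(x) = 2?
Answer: 11826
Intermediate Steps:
z(t) = -2 - t + t/(2 + t) (z(t) = -4 + ((t/(t + 2) + 2) - t) = -4 + ((t/(2 + t) + 2) - t) = -4 + ((2 + t/(2 + t)) - t) = -4 + (2 - t + t/(2 + t)) = -2 - t + t/(2 + t))
(7 + 2)²*(148 + z(-1)) = (7 + 2)²*(148 + (-4 - 1*(-1)² - 3*(-1))/(2 - 1)) = 9²*(148 + (-4 - 1*1 + 3)/1) = 81*(148 + 1*(-4 - 1 + 3)) = 81*(148 + 1*(-2)) = 81*(148 - 2) = 81*146 = 11826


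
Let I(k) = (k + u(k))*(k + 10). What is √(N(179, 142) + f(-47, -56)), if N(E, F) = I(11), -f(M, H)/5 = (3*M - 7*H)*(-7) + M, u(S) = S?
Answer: √9482 ≈ 97.376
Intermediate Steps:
f(M, H) = -245*H + 100*M (f(M, H) = -5*((3*M - 7*H)*(-7) + M) = -5*((-7*H + 3*M)*(-7) + M) = -5*((-21*M + 49*H) + M) = -5*(-20*M + 49*H) = -245*H + 100*M)
I(k) = 2*k*(10 + k) (I(k) = (k + k)*(k + 10) = (2*k)*(10 + k) = 2*k*(10 + k))
N(E, F) = 462 (N(E, F) = 2*11*(10 + 11) = 2*11*21 = 462)
√(N(179, 142) + f(-47, -56)) = √(462 + (-245*(-56) + 100*(-47))) = √(462 + (13720 - 4700)) = √(462 + 9020) = √9482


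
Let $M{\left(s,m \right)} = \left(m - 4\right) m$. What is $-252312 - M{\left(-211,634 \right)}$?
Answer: $-651732$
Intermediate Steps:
$M{\left(s,m \right)} = m \left(-4 + m\right)$ ($M{\left(s,m \right)} = \left(-4 + m\right) m = m \left(-4 + m\right)$)
$-252312 - M{\left(-211,634 \right)} = -252312 - 634 \left(-4 + 634\right) = -252312 - 634 \cdot 630 = -252312 - 399420 = -651732$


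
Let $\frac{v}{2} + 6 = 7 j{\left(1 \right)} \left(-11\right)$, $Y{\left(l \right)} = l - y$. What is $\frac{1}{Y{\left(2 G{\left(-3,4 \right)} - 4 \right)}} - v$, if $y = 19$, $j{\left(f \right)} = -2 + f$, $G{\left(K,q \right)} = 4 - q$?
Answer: $- \frac{3267}{23} \approx -142.04$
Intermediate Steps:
$Y{\left(l \right)} = -19 + l$ ($Y{\left(l \right)} = l - 19 = -19 + l$)
$v = 142$ ($v = -12 + 2 \cdot 7 \left(-2 + 1\right) \left(-11\right) = -12 + 2 \cdot 7 \left(-1\right) \left(-11\right) = -12 + 2 \left(\left(-7\right) \left(-11\right)\right) = -12 + 2 \cdot 77 = -12 + 154 = 142$)
$\frac{1}{Y{\left(2 G{\left(-3,4 \right)} - 4 \right)}} - v = \frac{1}{-19 - \left(4 - 2 \left(4 - 4\right)\right)} - 142 = \frac{1}{-19 + \left(2 \cdot 0 - 4\right)} - 142 = \frac{1}{-19 + \left(0 - 4\right)} - 142 = \frac{1}{-19 - 4} - 142 = \frac{1}{-23} - 142 = - \frac{1}{23} - 142 = - \frac{3267}{23}$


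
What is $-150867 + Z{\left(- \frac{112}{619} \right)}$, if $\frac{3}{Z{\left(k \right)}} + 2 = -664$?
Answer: $- \frac{33492475}{222} \approx -1.5087 \cdot 10^{5}$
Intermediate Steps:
$Z{\left(k \right)} = - \frac{1}{222}$ ($Z{\left(k \right)} = \frac{3}{-2 - 664} = \frac{3}{-666} = 3 \left(- \frac{1}{666}\right) = - \frac{1}{222}$)
$-150867 + Z{\left(- \frac{112}{619} \right)} = -150867 - \frac{1}{222} = - \frac{33492475}{222}$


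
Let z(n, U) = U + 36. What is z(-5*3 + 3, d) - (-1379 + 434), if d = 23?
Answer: 1004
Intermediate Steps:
z(n, U) = 36 + U
z(-5*3 + 3, d) - (-1379 + 434) = (36 + 23) - (-1379 + 434) = 59 - 1*(-945) = 59 + 945 = 1004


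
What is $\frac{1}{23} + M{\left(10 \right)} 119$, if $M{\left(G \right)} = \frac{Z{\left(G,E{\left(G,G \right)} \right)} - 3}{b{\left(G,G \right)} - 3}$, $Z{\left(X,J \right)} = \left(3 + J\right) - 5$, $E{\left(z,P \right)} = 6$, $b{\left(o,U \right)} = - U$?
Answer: $- \frac{2724}{299} \approx -9.1104$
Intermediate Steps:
$Z{\left(X,J \right)} = -2 + J$
$M{\left(G \right)} = \frac{1}{-3 - G}$ ($M{\left(G \right)} = \frac{\left(-2 + 6\right) - 3}{- G - 3} = \frac{4 - 3}{-3 - G} = 1 \frac{1}{-3 - G} = \frac{1}{-3 - G}$)
$\frac{1}{23} + M{\left(10 \right)} 119 = \frac{1}{23} + - \frac{1}{3 + 10} \cdot 119 = \frac{1}{23} + - \frac{1}{13} \cdot 119 = \frac{1}{23} + \left(-1\right) \frac{1}{13} \cdot 119 = \frac{1}{23} - \frac{119}{13} = - \frac{2724}{299}$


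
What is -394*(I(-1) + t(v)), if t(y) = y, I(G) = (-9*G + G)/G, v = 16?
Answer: -3152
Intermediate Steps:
I(G) = -8 (I(G) = (-8*G)/G = -8)
-394*(I(-1) + t(v)) = -394*(-8 + 16) = -394*8 = -3152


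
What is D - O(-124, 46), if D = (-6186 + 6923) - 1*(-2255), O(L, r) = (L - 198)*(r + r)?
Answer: 32616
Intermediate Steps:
O(L, r) = 2*r*(-198 + L) (O(L, r) = (-198 + L)*(2*r) = 2*r*(-198 + L))
D = 2992 (D = 737 + 2255 = 2992)
D - O(-124, 46) = 2992 - 2*46*(-198 - 124) = 2992 - 2*46*(-322) = 2992 - 1*(-29624) = 2992 + 29624 = 32616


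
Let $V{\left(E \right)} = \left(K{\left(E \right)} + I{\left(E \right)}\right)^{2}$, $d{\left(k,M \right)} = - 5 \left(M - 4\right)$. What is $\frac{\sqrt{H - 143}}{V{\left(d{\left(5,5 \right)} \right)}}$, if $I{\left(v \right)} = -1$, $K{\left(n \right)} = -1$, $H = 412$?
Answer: $\frac{\sqrt{269}}{4} \approx 4.1003$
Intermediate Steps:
$d{\left(k,M \right)} = 20 - 5 M$ ($d{\left(k,M \right)} = - 5 \left(-4 + M\right) = 20 - 5 M$)
$V{\left(E \right)} = 4$ ($V{\left(E \right)} = \left(-1 - 1\right)^{2} = \left(-2\right)^{2} = 4$)
$\frac{\sqrt{H - 143}}{V{\left(d{\left(5,5 \right)} \right)}} = \frac{\sqrt{412 - 143}}{4} = \sqrt{269} \cdot \frac{1}{4} = \frac{\sqrt{269}}{4}$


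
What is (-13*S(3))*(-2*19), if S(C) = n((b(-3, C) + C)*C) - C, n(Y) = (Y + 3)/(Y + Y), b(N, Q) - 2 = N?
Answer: -2223/2 ≈ -1111.5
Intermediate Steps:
b(N, Q) = 2 + N
n(Y) = (3 + Y)/(2*Y) (n(Y) = (3 + Y)/((2*Y)) = (3 + Y)*(1/(2*Y)) = (3 + Y)/(2*Y))
S(C) = -C + (3 + C*(-1 + C))/(2*C*(-1 + C)) (S(C) = (3 + ((2 - 3) + C)*C)/(2*((((2 - 3) + C)*C))) - C = (3 + (-1 + C)*C)/(2*(((-1 + C)*C))) - C = (3 + C*(-1 + C))/(2*((C*(-1 + C)))) - C = (1/(C*(-1 + C)))*(3 + C*(-1 + C))/2 - C = (3 + C*(-1 + C))/(2*C*(-1 + C)) - C = -C + (3 + C*(-1 + C))/(2*C*(-1 + C)))
(-13*S(3))*(-2*19) = (-13*(3 - 1*3 - 2*3**3 + 3*3**2)/(2*3*(-1 + 3)))*(-2*19) = -13*(3 - 3 - 2*27 + 3*9)/(2*3*2)*(-38) = -13*(3 - 3 - 54 + 27)/(2*3*2)*(-38) = -13*(-27)/(2*3*2)*(-38) = -13*(-9/4)*(-38) = (117/4)*(-38) = -2223/2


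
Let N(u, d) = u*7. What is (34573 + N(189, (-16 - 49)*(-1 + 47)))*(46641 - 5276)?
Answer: 1484838040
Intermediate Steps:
N(u, d) = 7*u
(34573 + N(189, (-16 - 49)*(-1 + 47)))*(46641 - 5276) = (34573 + 7*189)*(46641 - 5276) = (34573 + 1323)*41365 = 35896*41365 = 1484838040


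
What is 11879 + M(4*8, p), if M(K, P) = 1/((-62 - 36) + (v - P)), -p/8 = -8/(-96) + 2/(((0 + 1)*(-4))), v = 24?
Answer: 2755925/232 ≈ 11879.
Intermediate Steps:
p = 10/3 (p = -8*(-8/(-96) + 2/(((0 + 1)*(-4)))) = -8*(-8*(-1/96) + 2/((1*(-4)))) = -8*(1/12 + 2/(-4)) = -8*(1/12 + 2*(-1/4)) = -8*(1/12 - 1/2) = -8*(-5/12) = 10/3 ≈ 3.3333)
M(K, P) = 1/(-74 - P) (M(K, P) = 1/((-62 - 36) + (24 - P)) = 1/(-98 + (24 - P)) = 1/(-74 - P))
11879 + M(4*8, p) = 11879 - 1/(74 + 10/3) = 11879 - 1/232/3 = 11879 - 1*3/232 = 11879 - 3/232 = 2755925/232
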